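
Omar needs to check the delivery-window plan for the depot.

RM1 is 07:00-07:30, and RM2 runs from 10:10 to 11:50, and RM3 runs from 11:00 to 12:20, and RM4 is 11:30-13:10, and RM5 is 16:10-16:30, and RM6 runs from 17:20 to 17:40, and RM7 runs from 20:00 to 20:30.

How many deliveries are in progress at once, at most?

Sweep the timeline, counting +1 at each start and −1 at each end (ends before starts at a tie):
07:00 start RM1 → 1
07:30 end RM1 → 0
10:10 start RM2 → 1
11:00 start RM3 → 2
11:30 start RM4 → 3
11:50 end RM2 → 2
12:20 end RM3 → 1
13:10 end RM4 → 0
16:10 start RM5 → 1
16:30 end RM5 → 0
17:20 start RM6 → 1
17:40 end RM6 → 0
20:00 start RM7 → 1
20:30 end RM7 → 0
Peak is 3, at 11:30 (RM2, RM3, RM4).

3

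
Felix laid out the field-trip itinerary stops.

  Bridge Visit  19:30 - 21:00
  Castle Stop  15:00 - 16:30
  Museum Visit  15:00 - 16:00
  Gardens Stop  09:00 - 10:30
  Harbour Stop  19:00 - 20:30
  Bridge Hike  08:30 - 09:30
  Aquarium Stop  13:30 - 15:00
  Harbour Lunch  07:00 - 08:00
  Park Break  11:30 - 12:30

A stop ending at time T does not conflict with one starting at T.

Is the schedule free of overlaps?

No

Check each pair: they overlap iff neither finishes before the other starts.
Sorted by start: Harbour Lunch, Bridge Hike, Gardens Stop, Park Break, Aquarium Stop, Castle Stop, Museum Visit, Harbour Stop, Bridge Visit.
Bridge Hike starts after Harbour Lunch ends, so nothing later overlaps Harbour Lunch either.
Gardens Stop starts before Bridge Hike ends → Bridge Hike and Gardens Stop overlap.
That's a conflict, so the schedule is not conflict-free.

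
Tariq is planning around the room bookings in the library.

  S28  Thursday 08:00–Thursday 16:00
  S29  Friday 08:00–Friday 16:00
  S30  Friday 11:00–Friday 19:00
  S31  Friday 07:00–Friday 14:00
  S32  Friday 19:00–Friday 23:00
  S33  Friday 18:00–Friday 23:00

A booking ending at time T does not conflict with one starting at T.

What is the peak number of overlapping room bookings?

3

Walk through starts and ends in time order (an end at T is processed before a start at T):
Thursday 08:00 start S28 → 1
Thursday 16:00 end S28 → 0
Friday 07:00 start S31 → 1
Friday 08:00 start S29 → 2
Friday 11:00 start S30 → 3
Friday 14:00 end S31 → 2
Friday 16:00 end S29 → 1
Friday 18:00 start S33 → 2
Friday 19:00 end S30 → 1
Friday 19:00 start S32 → 2
Friday 23:00 end S32 → 1
Friday 23:00 end S33 → 0
Peak is 3, at Friday 11:00 (S29, S30, S31).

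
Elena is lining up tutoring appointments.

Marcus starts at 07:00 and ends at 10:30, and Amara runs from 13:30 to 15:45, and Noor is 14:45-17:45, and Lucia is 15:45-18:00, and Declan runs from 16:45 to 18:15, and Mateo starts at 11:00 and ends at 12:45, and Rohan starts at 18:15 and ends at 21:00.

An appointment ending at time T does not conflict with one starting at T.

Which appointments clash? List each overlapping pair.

Amara & Noor, Declan & Lucia, Declan & Noor, Lucia & Noor

Two intervals overlap when each starts before the other ends.
Sorted by start: Marcus, Mateo, Amara, Noor, Lucia, Declan, Rohan.
Mateo starts after Marcus ends, so nothing later overlaps Marcus either.
Amara starts after Mateo ends, so nothing later overlaps Mateo either.
Noor starts before Amara ends → Amara and Noor overlap.
Lucia starts exactly when Amara ends (back-to-back, no overlap), so nothing later overlaps Amara either.
Lucia starts before Noor ends → Noor and Lucia overlap.
Declan starts before Noor ends → Noor and Declan overlap.
Rohan starts after Noor ends.
Declan starts before Lucia ends → Lucia and Declan overlap.
Rohan starts after Lucia ends.
Rohan starts exactly when Declan ends (back-to-back, no overlap).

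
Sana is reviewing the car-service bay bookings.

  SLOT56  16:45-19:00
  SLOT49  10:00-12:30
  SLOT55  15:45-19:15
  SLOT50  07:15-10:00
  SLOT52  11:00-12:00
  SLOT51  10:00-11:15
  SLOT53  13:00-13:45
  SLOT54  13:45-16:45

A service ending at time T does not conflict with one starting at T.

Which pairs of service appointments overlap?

SLOT49 & SLOT51, SLOT49 & SLOT52, SLOT51 & SLOT52, SLOT54 & SLOT55, SLOT55 & SLOT56

Sorted by start: SLOT50, SLOT49, SLOT51, SLOT52, SLOT53, SLOT54, SLOT55, SLOT56.
SLOT49 starts exactly when SLOT50 ends (back-to-back, no overlap) — done with SLOT50.
SLOT51 starts before SLOT49 ends → SLOT49 and SLOT51 overlap.
SLOT52 starts before SLOT49 ends → SLOT49 and SLOT52 overlap.
SLOT53 starts after SLOT49 ends — done with SLOT49.
SLOT52 starts before SLOT51 ends → SLOT51 and SLOT52 overlap.
SLOT53 starts after SLOT51 ends — done with SLOT51.
SLOT53 starts after SLOT52 ends — done with SLOT52.
SLOT54 starts exactly when SLOT53 ends (back-to-back, no overlap) — done with SLOT53.
SLOT55 starts before SLOT54 ends → SLOT54 and SLOT55 overlap.
SLOT56 starts exactly when SLOT54 ends (back-to-back, no overlap).
SLOT56 starts before SLOT55 ends → SLOT55 and SLOT56 overlap.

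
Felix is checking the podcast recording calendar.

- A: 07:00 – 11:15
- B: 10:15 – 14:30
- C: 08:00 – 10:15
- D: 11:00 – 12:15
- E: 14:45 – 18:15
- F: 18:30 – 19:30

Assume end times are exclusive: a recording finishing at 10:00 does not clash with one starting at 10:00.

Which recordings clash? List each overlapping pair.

A & B, A & C, A & D, B & D

Check each pair: they overlap iff neither finishes before the other starts.
Sorted by start: A, C, B, D, E, F.
C starts before A ends → A and C overlap.
B starts before A ends → A and B overlap.
D starts before A ends → A and D overlap.
E starts after A ends, so A has no further overlaps.
B starts exactly when C ends (back-to-back, no overlap), so C has no further overlaps.
D starts before B ends → B and D overlap.
E starts after B ends, so B has no further overlaps.
E starts after D ends, so D has no further overlaps.
F starts after E ends.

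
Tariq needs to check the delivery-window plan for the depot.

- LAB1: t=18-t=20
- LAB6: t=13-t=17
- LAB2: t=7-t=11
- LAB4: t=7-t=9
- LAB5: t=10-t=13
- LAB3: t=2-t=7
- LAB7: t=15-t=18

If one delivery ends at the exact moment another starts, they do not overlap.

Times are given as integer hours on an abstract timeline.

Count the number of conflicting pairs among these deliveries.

3

Two intervals overlap when each starts before the other ends.
Sorted by start: LAB3, LAB2, LAB4, LAB5, LAB6, LAB7, LAB1.
LAB2 starts exactly when LAB3 ends (back-to-back, no overlap), so nothing later overlaps LAB3 either.
LAB4 starts before LAB2 ends → LAB2 and LAB4 overlap.
LAB5 starts before LAB2 ends → LAB2 and LAB5 overlap.
LAB6 starts after LAB2 ends, so nothing later overlaps LAB2 either.
LAB5 starts after LAB4 ends, so nothing later overlaps LAB4 either.
LAB6 starts exactly when LAB5 ends (back-to-back, no overlap), so nothing later overlaps LAB5 either.
LAB7 starts before LAB6 ends → LAB6 and LAB7 overlap.
LAB1 starts after LAB6 ends.
LAB1 starts exactly when LAB7 ends (back-to-back, no overlap).
Overlapping pairs: LAB2 & LAB4, LAB2 & LAB5, LAB6 & LAB7 — 3 in total.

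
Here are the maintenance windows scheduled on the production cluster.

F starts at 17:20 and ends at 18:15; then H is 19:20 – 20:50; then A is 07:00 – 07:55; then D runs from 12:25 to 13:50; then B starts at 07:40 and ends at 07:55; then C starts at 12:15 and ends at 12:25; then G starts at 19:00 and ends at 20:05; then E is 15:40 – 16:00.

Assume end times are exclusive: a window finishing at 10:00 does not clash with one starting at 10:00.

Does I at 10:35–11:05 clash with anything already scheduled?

A: ends 07:55 at or before I starts 10:35 → clear.
B: ends 07:55 at or before I starts 10:35 → clear.
C: starts 12:15 at or after I ends 11:05 → clear.
D: starts 12:25 at or after I ends 11:05 → clear.
E: starts 15:40 at or after I ends 11:05 → clear.
F: starts 17:20 at or after I ends 11:05 → clear.
G: starts 19:00 at or after I ends 11:05 → clear.
H: starts 19:20 at or after I ends 11:05 → clear.

No — it doesn't clash with anything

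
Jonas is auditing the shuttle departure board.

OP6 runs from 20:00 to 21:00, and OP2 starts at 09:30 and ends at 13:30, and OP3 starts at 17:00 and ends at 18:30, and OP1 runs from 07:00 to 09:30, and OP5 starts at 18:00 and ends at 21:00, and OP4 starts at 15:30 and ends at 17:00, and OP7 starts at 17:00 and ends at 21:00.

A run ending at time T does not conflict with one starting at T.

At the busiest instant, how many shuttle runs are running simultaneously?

Walk through starts and ends in time order (an end at T is processed before a start at T):
07:00 start OP1 → 1
09:30 end OP1 → 0
09:30 start OP2 → 1
13:30 end OP2 → 0
15:30 start OP4 → 1
17:00 end OP4 → 0
17:00 start OP3 → 1
17:00 start OP7 → 2
18:00 start OP5 → 3
18:30 end OP3 → 2
20:00 start OP6 → 3
21:00 end OP5 → 2
21:00 end OP6 → 1
21:00 end OP7 → 0
Peak is 3, at 18:00 (OP3, OP5, OP7).

3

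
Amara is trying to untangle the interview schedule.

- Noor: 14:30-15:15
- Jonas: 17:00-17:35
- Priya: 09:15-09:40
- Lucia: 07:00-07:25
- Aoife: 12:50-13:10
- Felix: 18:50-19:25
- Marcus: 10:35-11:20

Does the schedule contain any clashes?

Two intervals overlap when each starts before the other ends.
Sorted by start: Lucia, Priya, Marcus, Aoife, Noor, Jonas, Felix.
Priya starts after Lucia ends, so nothing later overlaps Lucia either.
Marcus starts after Priya ends, so nothing later overlaps Priya either.
Aoife starts after Marcus ends, so nothing later overlaps Marcus either.
Noor starts after Aoife ends, so nothing later overlaps Aoife either.
Jonas starts after Noor ends, so nothing later overlaps Noor either.
Felix starts after Jonas ends.
Every pair is clear; the schedule has no overlaps.

No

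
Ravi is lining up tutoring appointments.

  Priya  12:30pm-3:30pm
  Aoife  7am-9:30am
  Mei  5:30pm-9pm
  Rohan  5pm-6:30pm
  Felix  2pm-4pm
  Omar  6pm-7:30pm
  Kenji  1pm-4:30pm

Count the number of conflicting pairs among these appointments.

6

Two intervals overlap when each starts before the other ends.
Sorted by start: Aoife, Priya, Kenji, Felix, Rohan, Mei, Omar.
Priya starts after Aoife ends; Aoife is clear from here.
Kenji starts before Priya ends → Priya and Kenji overlap.
Felix starts before Priya ends → Priya and Felix overlap.
Rohan starts after Priya ends; Priya is clear from here.
Felix starts before Kenji ends → Kenji and Felix overlap.
Rohan starts after Kenji ends; Kenji is clear from here.
Rohan starts after Felix ends; Felix is clear from here.
Mei starts before Rohan ends → Rohan and Mei overlap.
Omar starts before Rohan ends → Rohan and Omar overlap.
Omar starts before Mei ends → Mei and Omar overlap.
Overlapping pairs: Felix & Kenji, Felix & Priya, Kenji & Priya, Mei & Omar, Mei & Rohan, Omar & Rohan — 6 in total.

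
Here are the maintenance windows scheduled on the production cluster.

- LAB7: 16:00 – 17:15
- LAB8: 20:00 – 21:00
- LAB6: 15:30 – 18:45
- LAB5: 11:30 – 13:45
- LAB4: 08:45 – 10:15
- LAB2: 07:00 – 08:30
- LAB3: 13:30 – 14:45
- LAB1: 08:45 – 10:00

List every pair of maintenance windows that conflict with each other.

Sorted by start: LAB2, LAB1, LAB4, LAB5, LAB3, LAB6, LAB7, LAB8.
LAB1 starts after LAB2 ends; LAB2 is clear from here.
LAB4 starts before LAB1 ends → LAB1 and LAB4 overlap.
LAB5 starts after LAB1 ends; LAB1 is clear from here.
LAB5 starts after LAB4 ends; LAB4 is clear from here.
LAB3 starts before LAB5 ends → LAB5 and LAB3 overlap.
LAB6 starts after LAB5 ends; LAB5 is clear from here.
LAB6 starts after LAB3 ends; LAB3 is clear from here.
LAB7 starts before LAB6 ends → LAB6 and LAB7 overlap.
LAB8 starts after LAB6 ends.
LAB8 starts after LAB7 ends.

LAB1 & LAB4, LAB3 & LAB5, LAB6 & LAB7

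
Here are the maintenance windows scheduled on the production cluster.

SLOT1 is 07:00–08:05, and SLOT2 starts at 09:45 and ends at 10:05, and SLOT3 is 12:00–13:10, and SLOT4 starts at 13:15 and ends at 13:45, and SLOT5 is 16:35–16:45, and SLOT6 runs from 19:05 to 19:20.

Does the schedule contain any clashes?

Sorted by start: SLOT1, SLOT2, SLOT3, SLOT4, SLOT5, SLOT6.
SLOT2 starts after SLOT1 ends; SLOT1 is clear from here.
SLOT3 starts after SLOT2 ends; SLOT2 is clear from here.
SLOT4 starts after SLOT3 ends; SLOT3 is clear from here.
SLOT5 starts after SLOT4 ends; SLOT4 is clear from here.
SLOT6 starts after SLOT5 ends.
Every pair is clear; the schedule has no overlaps.

No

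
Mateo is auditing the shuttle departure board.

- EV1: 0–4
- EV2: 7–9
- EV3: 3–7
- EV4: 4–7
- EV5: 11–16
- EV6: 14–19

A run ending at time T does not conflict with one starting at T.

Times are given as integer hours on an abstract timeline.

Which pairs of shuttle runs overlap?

Sorted by start: EV1, EV3, EV4, EV2, EV5, EV6.
EV3 starts before EV1 ends → EV1 and EV3 overlap.
EV4 starts exactly when EV1 ends (back-to-back, no overlap); EV1 is clear from here.
EV4 starts before EV3 ends → EV3 and EV4 overlap.
EV2 starts exactly when EV3 ends (back-to-back, no overlap); EV3 is clear from here.
EV2 starts exactly when EV4 ends (back-to-back, no overlap); EV4 is clear from here.
EV5 starts after EV2 ends; EV2 is clear from here.
EV6 starts before EV5 ends → EV5 and EV6 overlap.

EV1 & EV3, EV3 & EV4, EV5 & EV6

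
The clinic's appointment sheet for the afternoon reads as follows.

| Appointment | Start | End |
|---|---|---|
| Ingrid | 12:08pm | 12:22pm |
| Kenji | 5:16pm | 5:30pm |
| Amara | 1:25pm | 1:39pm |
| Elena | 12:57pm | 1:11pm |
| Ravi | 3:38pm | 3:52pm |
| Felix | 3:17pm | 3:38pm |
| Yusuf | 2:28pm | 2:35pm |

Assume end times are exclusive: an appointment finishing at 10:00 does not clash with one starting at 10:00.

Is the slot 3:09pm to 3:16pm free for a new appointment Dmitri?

Yes — the slot is free

Ingrid: ends 12:22pm at or before Dmitri starts 3:09pm → clear.
Elena: ends 1:11pm at or before Dmitri starts 3:09pm → clear.
Amara: ends 1:39pm at or before Dmitri starts 3:09pm → clear.
Yusuf: ends 2:35pm at or before Dmitri starts 3:09pm → clear.
Felix: starts 3:17pm at or after Dmitri ends 3:16pm → clear.
Ravi: starts 3:38pm at or after Dmitri ends 3:16pm → clear.
Kenji: starts 5:16pm at or after Dmitri ends 3:16pm → clear.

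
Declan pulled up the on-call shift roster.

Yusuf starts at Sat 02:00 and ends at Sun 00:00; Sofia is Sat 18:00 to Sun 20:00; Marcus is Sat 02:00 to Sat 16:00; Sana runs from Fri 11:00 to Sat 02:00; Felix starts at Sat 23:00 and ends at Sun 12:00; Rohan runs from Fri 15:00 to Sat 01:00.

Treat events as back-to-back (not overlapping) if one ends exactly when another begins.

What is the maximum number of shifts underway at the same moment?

3

Walk through starts and ends in time order (an end at T is processed before a start at T):
Fri 11:00 start Sana → 1
Fri 15:00 start Rohan → 2
Sat 01:00 end Rohan → 1
Sat 02:00 end Sana → 0
Sat 02:00 start Marcus → 1
Sat 02:00 start Yusuf → 2
Sat 16:00 end Marcus → 1
Sat 18:00 start Sofia → 2
Sat 23:00 start Felix → 3
Sun 00:00 end Yusuf → 2
Sun 12:00 end Felix → 1
Sun 20:00 end Sofia → 0
Peak is 3, at Sat 23:00 (Felix, Sofia, Yusuf).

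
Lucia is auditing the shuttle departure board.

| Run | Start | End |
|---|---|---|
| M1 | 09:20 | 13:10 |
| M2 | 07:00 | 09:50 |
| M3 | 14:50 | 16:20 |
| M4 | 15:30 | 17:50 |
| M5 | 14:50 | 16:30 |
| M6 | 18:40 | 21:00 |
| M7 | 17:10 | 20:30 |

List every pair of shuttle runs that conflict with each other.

M1 & M2, M3 & M4, M3 & M5, M4 & M5, M4 & M7, M6 & M7

Sorted by start: M2, M1, M3, M5, M4, M7, M6.
M1 starts before M2 ends → M2 and M1 overlap.
M3 starts after M2 ends; M2 is clear from here.
M3 starts after M1 ends; M1 is clear from here.
M5 starts before M3 ends → M3 and M5 overlap.
M4 starts before M3 ends → M3 and M4 overlap.
M7 starts after M3 ends; M3 is clear from here.
M4 starts before M5 ends → M5 and M4 overlap.
M7 starts after M5 ends; M5 is clear from here.
M7 starts before M4 ends → M4 and M7 overlap.
M6 starts after M4 ends.
M6 starts before M7 ends → M7 and M6 overlap.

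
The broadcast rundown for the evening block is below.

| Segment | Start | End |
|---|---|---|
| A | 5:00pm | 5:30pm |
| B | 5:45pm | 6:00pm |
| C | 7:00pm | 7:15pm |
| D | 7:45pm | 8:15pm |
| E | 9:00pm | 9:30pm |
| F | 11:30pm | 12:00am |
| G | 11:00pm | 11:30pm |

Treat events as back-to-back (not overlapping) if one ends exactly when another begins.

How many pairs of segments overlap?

Sorted by start: A, B, C, D, E, G, F.
B starts after A ends — done with A.
C starts after B ends — done with B.
D starts after C ends — done with C.
E starts after D ends — done with D.
G starts after E ends — done with E.
F starts exactly when G ends (back-to-back, no overlap).
No pair overlaps.

0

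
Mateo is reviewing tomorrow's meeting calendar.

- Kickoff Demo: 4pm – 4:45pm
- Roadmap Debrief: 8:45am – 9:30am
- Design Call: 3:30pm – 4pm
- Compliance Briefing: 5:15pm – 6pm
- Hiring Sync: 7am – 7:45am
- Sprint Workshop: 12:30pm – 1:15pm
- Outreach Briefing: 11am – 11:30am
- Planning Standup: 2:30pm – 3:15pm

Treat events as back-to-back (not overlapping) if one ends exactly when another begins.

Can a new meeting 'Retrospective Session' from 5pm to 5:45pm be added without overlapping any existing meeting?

No — it overlaps Compliance Briefing

Hiring Sync: ends 7:45am at or before Retrospective Session starts 5pm → clear.
Roadmap Debrief: ends 9:30am at or before Retrospective Session starts 5pm → clear.
Outreach Briefing: ends 11:30am at or before Retrospective Session starts 5pm → clear.
Sprint Workshop: ends 1:15pm at or before Retrospective Session starts 5pm → clear.
Planning Standup: ends 3:15pm at or before Retrospective Session starts 5pm → clear.
Design Call: ends 4pm at or before Retrospective Session starts 5pm → clear.
Kickoff Demo: ends 4:45pm at or before Retrospective Session starts 5pm → clear.
Compliance Briefing: starts 5:15pm before Retrospective Session ends 5:45pm, and ends 6pm after Retrospective Session starts 5pm → overlap.
Retrospective Session overlaps Compliance Briefing.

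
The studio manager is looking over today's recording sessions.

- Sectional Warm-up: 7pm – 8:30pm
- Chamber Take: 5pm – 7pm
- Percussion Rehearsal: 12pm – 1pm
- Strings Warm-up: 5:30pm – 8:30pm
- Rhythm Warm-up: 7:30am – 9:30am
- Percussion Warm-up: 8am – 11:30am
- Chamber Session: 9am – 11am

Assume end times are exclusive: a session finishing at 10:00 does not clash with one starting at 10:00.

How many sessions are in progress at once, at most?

3

Sort all start/end points and keep a running count:
7:30am start Rhythm Warm-up → 1
8am start Percussion Warm-up → 2
9am start Chamber Session → 3
9:30am end Rhythm Warm-up → 2
11am end Chamber Session → 1
11:30am end Percussion Warm-up → 0
12pm start Percussion Rehearsal → 1
1pm end Percussion Rehearsal → 0
5pm start Chamber Take → 1
5:30pm start Strings Warm-up → 2
7pm end Chamber Take → 1
7pm start Sectional Warm-up → 2
8:30pm end Sectional Warm-up → 1
8:30pm end Strings Warm-up → 0
Peak is 3, at 9am (Chamber Session, Percussion Warm-up, Rhythm Warm-up).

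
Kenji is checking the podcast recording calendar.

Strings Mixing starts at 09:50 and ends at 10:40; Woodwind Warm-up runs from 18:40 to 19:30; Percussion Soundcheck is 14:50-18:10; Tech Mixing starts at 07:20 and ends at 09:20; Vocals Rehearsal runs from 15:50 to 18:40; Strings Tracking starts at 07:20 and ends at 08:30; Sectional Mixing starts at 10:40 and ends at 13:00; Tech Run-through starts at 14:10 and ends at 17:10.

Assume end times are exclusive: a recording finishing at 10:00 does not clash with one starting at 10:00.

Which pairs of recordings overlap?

Check each pair: they overlap iff neither finishes before the other starts.
Sorted by start: Tech Mixing, Strings Tracking, Strings Mixing, Sectional Mixing, Tech Run-through, Percussion Soundcheck, Vocals Rehearsal, Woodwind Warm-up.
Strings Tracking starts before Tech Mixing ends → Tech Mixing and Strings Tracking overlap.
Strings Mixing starts after Tech Mixing ends, so Tech Mixing has no further overlaps.
Strings Mixing starts after Strings Tracking ends, so Strings Tracking has no further overlaps.
Sectional Mixing starts exactly when Strings Mixing ends (back-to-back, no overlap), so Strings Mixing has no further overlaps.
Tech Run-through starts after Sectional Mixing ends, so Sectional Mixing has no further overlaps.
Percussion Soundcheck starts before Tech Run-through ends → Tech Run-through and Percussion Soundcheck overlap.
Vocals Rehearsal starts before Tech Run-through ends → Tech Run-through and Vocals Rehearsal overlap.
Woodwind Warm-up starts after Tech Run-through ends.
Vocals Rehearsal starts before Percussion Soundcheck ends → Percussion Soundcheck and Vocals Rehearsal overlap.
Woodwind Warm-up starts after Percussion Soundcheck ends.
Woodwind Warm-up starts exactly when Vocals Rehearsal ends (back-to-back, no overlap).

Percussion Soundcheck & Tech Run-through, Percussion Soundcheck & Vocals Rehearsal, Strings Tracking & Tech Mixing, Tech Run-through & Vocals Rehearsal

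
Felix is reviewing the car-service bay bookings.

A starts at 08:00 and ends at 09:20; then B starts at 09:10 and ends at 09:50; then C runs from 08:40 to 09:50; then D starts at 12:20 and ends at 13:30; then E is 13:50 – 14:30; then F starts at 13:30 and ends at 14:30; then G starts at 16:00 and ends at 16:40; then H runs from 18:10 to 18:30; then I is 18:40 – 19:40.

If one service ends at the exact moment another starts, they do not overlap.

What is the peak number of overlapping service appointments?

3

Sweep the timeline, counting +1 at each start and −1 at each end (ends before starts at a tie):
08:00 start A → 1
08:40 start C → 2
09:10 start B → 3
09:20 end A → 2
09:50 end B → 1
09:50 end C → 0
12:20 start D → 1
13:30 end D → 0
13:30 start F → 1
13:50 start E → 2
14:30 end E → 1
14:30 end F → 0
16:00 start G → 1
16:40 end G → 0
18:10 start H → 1
18:30 end H → 0
18:40 start I → 1
19:40 end I → 0
Peak is 3, at 09:10 (A, B, C).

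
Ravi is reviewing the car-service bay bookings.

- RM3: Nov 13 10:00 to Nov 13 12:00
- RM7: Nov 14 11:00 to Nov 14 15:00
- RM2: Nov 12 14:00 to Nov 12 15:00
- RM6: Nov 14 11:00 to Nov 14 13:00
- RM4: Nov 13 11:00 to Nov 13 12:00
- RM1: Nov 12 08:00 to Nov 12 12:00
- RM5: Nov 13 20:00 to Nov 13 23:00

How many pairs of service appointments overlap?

Sorted by start: RM1, RM2, RM3, RM4, RM5, RM6, RM7.
RM2 starts after RM1 ends, so RM1 has no further overlaps.
RM3 starts after RM2 ends, so RM2 has no further overlaps.
RM4 starts before RM3 ends → RM3 and RM4 overlap.
RM5 starts after RM3 ends, so RM3 has no further overlaps.
RM5 starts after RM4 ends, so RM4 has no further overlaps.
RM6 starts after RM5 ends, so RM5 has no further overlaps.
RM7 starts before RM6 ends → RM6 and RM7 overlap.
Overlapping pairs: RM3 & RM4, RM6 & RM7 — 2 in total.

2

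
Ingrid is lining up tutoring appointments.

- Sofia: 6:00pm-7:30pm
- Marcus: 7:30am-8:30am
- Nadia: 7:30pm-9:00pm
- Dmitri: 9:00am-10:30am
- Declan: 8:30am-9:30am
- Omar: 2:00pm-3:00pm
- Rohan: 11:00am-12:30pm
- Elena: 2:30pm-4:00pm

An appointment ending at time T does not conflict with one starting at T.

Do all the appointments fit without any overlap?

No

Sorted by start: Marcus, Declan, Dmitri, Rohan, Omar, Elena, Sofia, Nadia.
Declan starts exactly when Marcus ends (back-to-back, no overlap), so Marcus has no further overlaps.
Dmitri starts before Declan ends → Declan and Dmitri overlap.
That's a conflict, so the schedule is not conflict-free.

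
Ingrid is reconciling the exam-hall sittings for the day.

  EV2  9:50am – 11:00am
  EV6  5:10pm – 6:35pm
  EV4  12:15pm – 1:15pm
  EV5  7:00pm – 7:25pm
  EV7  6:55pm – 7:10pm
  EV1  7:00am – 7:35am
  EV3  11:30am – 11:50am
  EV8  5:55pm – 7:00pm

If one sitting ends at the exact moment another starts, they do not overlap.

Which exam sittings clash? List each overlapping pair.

Two intervals overlap when each starts before the other ends.
Sorted by start: EV1, EV2, EV3, EV4, EV6, EV8, EV7, EV5.
EV2 starts after EV1 ends — done with EV1.
EV3 starts after EV2 ends — done with EV2.
EV4 starts after EV3 ends — done with EV3.
EV6 starts after EV4 ends — done with EV4.
EV8 starts before EV6 ends → EV6 and EV8 overlap.
EV7 starts after EV6 ends — done with EV6.
EV7 starts before EV8 ends → EV8 and EV7 overlap.
EV5 starts exactly when EV8 ends (back-to-back, no overlap).
EV5 starts before EV7 ends → EV7 and EV5 overlap.

EV5 & EV7, EV6 & EV8, EV7 & EV8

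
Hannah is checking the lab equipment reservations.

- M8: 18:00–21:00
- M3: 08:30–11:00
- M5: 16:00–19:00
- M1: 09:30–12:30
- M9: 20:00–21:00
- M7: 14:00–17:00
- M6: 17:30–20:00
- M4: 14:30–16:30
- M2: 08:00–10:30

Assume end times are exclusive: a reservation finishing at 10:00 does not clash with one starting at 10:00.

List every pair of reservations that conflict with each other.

Sorted by start: M2, M3, M1, M7, M4, M5, M6, M8, M9.
M3 starts before M2 ends → M2 and M3 overlap.
M1 starts before M2 ends → M2 and M1 overlap.
M7 starts after M2 ends; M2 is clear from here.
M1 starts before M3 ends → M3 and M1 overlap.
M7 starts after M3 ends; M3 is clear from here.
M7 starts after M1 ends; M1 is clear from here.
M4 starts before M7 ends → M7 and M4 overlap.
M5 starts before M7 ends → M7 and M5 overlap.
M6 starts after M7 ends; M7 is clear from here.
M5 starts before M4 ends → M4 and M5 overlap.
M6 starts after M4 ends; M4 is clear from here.
M6 starts before M5 ends → M5 and M6 overlap.
M8 starts before M5 ends → M5 and M8 overlap.
M9 starts after M5 ends.
M8 starts before M6 ends → M6 and M8 overlap.
M9 starts exactly when M6 ends (back-to-back, no overlap).
M9 starts before M8 ends → M8 and M9 overlap.

M1 & M2, M1 & M3, M2 & M3, M4 & M5, M4 & M7, M5 & M6, M5 & M7, M5 & M8, M6 & M8, M8 & M9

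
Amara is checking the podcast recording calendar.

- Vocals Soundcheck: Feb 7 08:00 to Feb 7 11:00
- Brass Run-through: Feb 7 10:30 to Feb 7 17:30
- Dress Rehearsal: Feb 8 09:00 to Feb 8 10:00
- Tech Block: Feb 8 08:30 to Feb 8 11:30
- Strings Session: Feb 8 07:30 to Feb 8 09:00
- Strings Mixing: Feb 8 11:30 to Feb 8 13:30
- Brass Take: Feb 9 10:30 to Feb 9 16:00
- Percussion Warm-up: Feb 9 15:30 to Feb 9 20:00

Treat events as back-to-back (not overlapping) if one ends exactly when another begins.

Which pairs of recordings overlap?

Sorted by start: Vocals Soundcheck, Brass Run-through, Strings Session, Tech Block, Dress Rehearsal, Strings Mixing, Brass Take, Percussion Warm-up.
Brass Run-through starts before Vocals Soundcheck ends → Vocals Soundcheck and Brass Run-through overlap.
Strings Session starts after Vocals Soundcheck ends — done with Vocals Soundcheck.
Strings Session starts after Brass Run-through ends — done with Brass Run-through.
Tech Block starts before Strings Session ends → Strings Session and Tech Block overlap.
Dress Rehearsal starts exactly when Strings Session ends (back-to-back, no overlap) — done with Strings Session.
Dress Rehearsal starts before Tech Block ends → Tech Block and Dress Rehearsal overlap.
Strings Mixing starts exactly when Tech Block ends (back-to-back, no overlap) — done with Tech Block.
Strings Mixing starts after Dress Rehearsal ends — done with Dress Rehearsal.
Brass Take starts after Strings Mixing ends — done with Strings Mixing.
Percussion Warm-up starts before Brass Take ends → Brass Take and Percussion Warm-up overlap.

Brass Run-through & Vocals Soundcheck, Brass Take & Percussion Warm-up, Dress Rehearsal & Tech Block, Strings Session & Tech Block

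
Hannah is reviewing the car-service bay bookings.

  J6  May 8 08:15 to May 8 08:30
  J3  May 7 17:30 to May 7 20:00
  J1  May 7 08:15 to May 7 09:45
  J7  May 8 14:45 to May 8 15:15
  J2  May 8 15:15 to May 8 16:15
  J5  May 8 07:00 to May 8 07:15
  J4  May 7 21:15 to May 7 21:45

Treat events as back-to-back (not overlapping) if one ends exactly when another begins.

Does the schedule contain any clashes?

No

Sorted by start: J1, J3, J4, J5, J6, J7, J2.
J3 starts after J1 ends; J1 is clear from here.
J4 starts after J3 ends; J3 is clear from here.
J5 starts after J4 ends; J4 is clear from here.
J6 starts after J5 ends; J5 is clear from here.
J7 starts after J6 ends; J6 is clear from here.
J2 starts exactly when J7 ends (back-to-back, no overlap).
Every pair is clear; the schedule has no overlaps.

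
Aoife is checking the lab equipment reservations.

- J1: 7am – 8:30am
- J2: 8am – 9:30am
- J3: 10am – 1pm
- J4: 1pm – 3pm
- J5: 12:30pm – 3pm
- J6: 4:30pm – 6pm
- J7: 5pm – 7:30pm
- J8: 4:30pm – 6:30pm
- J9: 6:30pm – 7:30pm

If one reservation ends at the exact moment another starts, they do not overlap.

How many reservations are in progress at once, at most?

Sort all start/end points and keep a running count:
7am start J1 → 1
8am start J2 → 2
8:30am end J1 → 1
9:30am end J2 → 0
10am start J3 → 1
12:30pm start J5 → 2
1pm end J3 → 1
1pm start J4 → 2
3pm end J4 → 1
3pm end J5 → 0
4:30pm start J6 → 1
4:30pm start J8 → 2
5pm start J7 → 3
6pm end J6 → 2
6:30pm end J8 → 1
6:30pm start J9 → 2
7:30pm end J7 → 1
7:30pm end J9 → 0
Peak is 3, at 5pm (J6, J7, J8).

3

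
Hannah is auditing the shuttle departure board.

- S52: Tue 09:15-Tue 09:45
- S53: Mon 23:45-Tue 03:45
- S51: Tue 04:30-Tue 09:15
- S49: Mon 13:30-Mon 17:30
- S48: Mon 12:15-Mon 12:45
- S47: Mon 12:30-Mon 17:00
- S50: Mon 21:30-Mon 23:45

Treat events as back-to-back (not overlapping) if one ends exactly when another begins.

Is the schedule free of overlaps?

No

Check each pair: they overlap iff neither finishes before the other starts.
Sorted by start: S48, S47, S49, S50, S53, S51, S52.
S47 starts before S48 ends → S48 and S47 overlap.
That's a conflict, so the schedule is not conflict-free.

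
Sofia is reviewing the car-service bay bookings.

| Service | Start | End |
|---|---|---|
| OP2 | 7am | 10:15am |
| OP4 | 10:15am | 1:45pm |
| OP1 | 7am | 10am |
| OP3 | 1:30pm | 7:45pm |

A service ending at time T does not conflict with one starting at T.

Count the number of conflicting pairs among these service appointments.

2

Sorted by start: OP1, OP2, OP4, OP3.
OP2 starts before OP1 ends → OP1 and OP2 overlap.
OP4 starts after OP1 ends, so nothing later overlaps OP1 either.
OP4 starts exactly when OP2 ends (back-to-back, no overlap), so nothing later overlaps OP2 either.
OP3 starts before OP4 ends → OP4 and OP3 overlap.
Overlapping pairs: OP1 & OP2, OP3 & OP4 — 2 in total.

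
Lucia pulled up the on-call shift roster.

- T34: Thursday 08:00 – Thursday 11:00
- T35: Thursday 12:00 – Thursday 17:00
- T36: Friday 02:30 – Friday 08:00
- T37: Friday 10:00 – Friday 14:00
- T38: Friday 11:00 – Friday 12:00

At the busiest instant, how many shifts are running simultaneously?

Sort all start/end points and keep a running count:
Thursday 08:00 start T34 → 1
Thursday 11:00 end T34 → 0
Thursday 12:00 start T35 → 1
Thursday 17:00 end T35 → 0
Friday 02:30 start T36 → 1
Friday 08:00 end T36 → 0
Friday 10:00 start T37 → 1
Friday 11:00 start T38 → 2
Friday 12:00 end T38 → 1
Friday 14:00 end T37 → 0
Peak is 2, at Friday 11:00 (T37, T38).

2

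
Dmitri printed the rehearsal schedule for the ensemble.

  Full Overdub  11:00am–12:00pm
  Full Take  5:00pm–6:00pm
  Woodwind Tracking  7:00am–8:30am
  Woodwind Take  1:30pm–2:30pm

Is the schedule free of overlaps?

Sorted by start: Woodwind Tracking, Full Overdub, Woodwind Take, Full Take.
Full Overdub starts after Woodwind Tracking ends; Woodwind Tracking is clear from here.
Woodwind Take starts after Full Overdub ends; Full Overdub is clear from here.
Full Take starts after Woodwind Take ends.
Every pair is clear; the schedule has no overlaps.

Yes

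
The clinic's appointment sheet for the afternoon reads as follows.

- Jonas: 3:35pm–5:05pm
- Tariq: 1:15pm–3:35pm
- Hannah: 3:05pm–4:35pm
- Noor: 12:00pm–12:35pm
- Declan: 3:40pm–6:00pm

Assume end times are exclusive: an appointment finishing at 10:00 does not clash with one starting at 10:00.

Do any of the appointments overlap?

Check each pair: they overlap iff neither finishes before the other starts.
Sorted by start: Noor, Tariq, Hannah, Jonas, Declan.
Tariq starts after Noor ends — done with Noor.
Hannah starts before Tariq ends → Tariq and Hannah overlap.
That's a conflict, so the schedule is not conflict-free.

Yes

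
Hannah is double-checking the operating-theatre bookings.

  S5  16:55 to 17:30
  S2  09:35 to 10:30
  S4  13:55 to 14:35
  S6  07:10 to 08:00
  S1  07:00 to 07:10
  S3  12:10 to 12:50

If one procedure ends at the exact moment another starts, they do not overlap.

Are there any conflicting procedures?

No

Sorted by start: S1, S6, S2, S3, S4, S5.
S6 starts exactly when S1 ends (back-to-back, no overlap), so nothing later overlaps S1 either.
S2 starts after S6 ends, so nothing later overlaps S6 either.
S3 starts after S2 ends, so nothing later overlaps S2 either.
S4 starts after S3 ends, so nothing later overlaps S3 either.
S5 starts after S4 ends.
Every pair is clear; the schedule has no overlaps.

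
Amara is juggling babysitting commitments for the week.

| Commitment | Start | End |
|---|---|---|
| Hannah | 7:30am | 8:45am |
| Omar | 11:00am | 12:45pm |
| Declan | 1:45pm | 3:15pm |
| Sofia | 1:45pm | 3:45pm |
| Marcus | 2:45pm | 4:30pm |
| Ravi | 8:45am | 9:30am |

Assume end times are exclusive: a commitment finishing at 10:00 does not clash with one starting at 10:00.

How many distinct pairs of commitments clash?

3

Check each pair: they overlap iff neither finishes before the other starts.
Sorted by start: Hannah, Ravi, Omar, Declan, Sofia, Marcus.
Ravi starts exactly when Hannah ends (back-to-back, no overlap); Hannah is clear from here.
Omar starts after Ravi ends; Ravi is clear from here.
Declan starts after Omar ends; Omar is clear from here.
Sofia starts before Declan ends → Declan and Sofia overlap.
Marcus starts before Declan ends → Declan and Marcus overlap.
Marcus starts before Sofia ends → Sofia and Marcus overlap.
Overlapping pairs: Declan & Marcus, Declan & Sofia, Marcus & Sofia — 3 in total.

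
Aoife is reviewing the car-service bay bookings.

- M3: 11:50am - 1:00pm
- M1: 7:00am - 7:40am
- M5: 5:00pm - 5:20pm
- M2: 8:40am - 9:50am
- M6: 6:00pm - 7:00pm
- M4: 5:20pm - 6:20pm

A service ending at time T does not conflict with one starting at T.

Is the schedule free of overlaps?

Sorted by start: M1, M2, M3, M5, M4, M6.
M2 starts after M1 ends, so M1 has no further overlaps.
M3 starts after M2 ends, so M2 has no further overlaps.
M5 starts after M3 ends, so M3 has no further overlaps.
M4 starts exactly when M5 ends (back-to-back, no overlap), so M5 has no further overlaps.
M6 starts before M4 ends → M4 and M6 overlap.
That's a conflict, so the schedule is not conflict-free.

No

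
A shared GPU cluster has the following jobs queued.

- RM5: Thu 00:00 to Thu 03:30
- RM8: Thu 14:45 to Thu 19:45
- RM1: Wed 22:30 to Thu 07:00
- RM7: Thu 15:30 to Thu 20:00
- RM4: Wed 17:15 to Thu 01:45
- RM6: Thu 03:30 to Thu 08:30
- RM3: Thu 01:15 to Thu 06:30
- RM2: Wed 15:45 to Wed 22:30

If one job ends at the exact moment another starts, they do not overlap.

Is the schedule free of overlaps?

Sorted by start: RM2, RM4, RM1, RM5, RM3, RM6, RM8, RM7.
RM4 starts before RM2 ends → RM2 and RM4 overlap.
That's a conflict, so the schedule is not conflict-free.

No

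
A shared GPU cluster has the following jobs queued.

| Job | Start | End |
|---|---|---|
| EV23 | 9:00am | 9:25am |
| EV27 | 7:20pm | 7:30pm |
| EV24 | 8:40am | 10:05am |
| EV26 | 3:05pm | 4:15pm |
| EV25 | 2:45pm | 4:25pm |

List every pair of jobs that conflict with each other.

EV23 & EV24, EV25 & EV26

Sorted by start: EV24, EV23, EV25, EV26, EV27.
EV23 starts before EV24 ends → EV24 and EV23 overlap.
EV25 starts after EV24 ends; EV24 is clear from here.
EV25 starts after EV23 ends; EV23 is clear from here.
EV26 starts before EV25 ends → EV25 and EV26 overlap.
EV27 starts after EV25 ends.
EV27 starts after EV26 ends.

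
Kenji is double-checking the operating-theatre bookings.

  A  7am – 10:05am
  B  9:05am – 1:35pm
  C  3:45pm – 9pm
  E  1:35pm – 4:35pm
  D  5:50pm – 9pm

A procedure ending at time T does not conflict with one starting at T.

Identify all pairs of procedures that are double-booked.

A & B, C & D, C & E

Sorted by start: A, B, E, C, D.
B starts before A ends → A and B overlap.
E starts after A ends — done with A.
E starts exactly when B ends (back-to-back, no overlap) — done with B.
C starts before E ends → E and C overlap.
D starts after E ends.
D starts before C ends → C and D overlap.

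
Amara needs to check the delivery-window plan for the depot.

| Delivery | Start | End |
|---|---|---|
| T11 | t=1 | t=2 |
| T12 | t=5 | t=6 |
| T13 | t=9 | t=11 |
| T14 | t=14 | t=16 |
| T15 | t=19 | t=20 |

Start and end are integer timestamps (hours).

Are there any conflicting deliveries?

No

Two intervals overlap when each starts before the other ends.
Sorted by start: T11, T12, T13, T14, T15.
T12 starts after T11 ends — done with T11.
T13 starts after T12 ends — done with T12.
T14 starts after T13 ends — done with T13.
T15 starts after T14 ends.
Every pair is clear; the schedule has no overlaps.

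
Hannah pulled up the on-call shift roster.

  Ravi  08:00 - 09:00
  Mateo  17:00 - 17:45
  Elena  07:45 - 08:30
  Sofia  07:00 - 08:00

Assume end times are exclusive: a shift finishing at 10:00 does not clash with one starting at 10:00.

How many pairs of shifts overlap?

2

Check each pair: they overlap iff neither finishes before the other starts.
Sorted by start: Sofia, Elena, Ravi, Mateo.
Elena starts before Sofia ends → Sofia and Elena overlap.
Ravi starts exactly when Sofia ends (back-to-back, no overlap), so Sofia has no further overlaps.
Ravi starts before Elena ends → Elena and Ravi overlap.
Mateo starts after Elena ends.
Mateo starts after Ravi ends.
Overlapping pairs: Elena & Ravi, Elena & Sofia — 2 in total.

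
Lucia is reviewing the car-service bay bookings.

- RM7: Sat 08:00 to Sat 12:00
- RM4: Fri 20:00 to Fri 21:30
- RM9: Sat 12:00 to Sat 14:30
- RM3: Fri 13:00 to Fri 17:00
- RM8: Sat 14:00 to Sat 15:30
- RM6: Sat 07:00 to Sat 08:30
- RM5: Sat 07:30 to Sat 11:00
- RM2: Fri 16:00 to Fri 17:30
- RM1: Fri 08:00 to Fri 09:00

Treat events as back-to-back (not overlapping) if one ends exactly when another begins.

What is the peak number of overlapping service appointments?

Sweep the timeline, counting +1 at each start and −1 at each end (ends before starts at a tie):
Fri 08:00 start RM1 → 1
Fri 09:00 end RM1 → 0
Fri 13:00 start RM3 → 1
Fri 16:00 start RM2 → 2
Fri 17:00 end RM3 → 1
Fri 17:30 end RM2 → 0
Fri 20:00 start RM4 → 1
Fri 21:30 end RM4 → 0
Sat 07:00 start RM6 → 1
Sat 07:30 start RM5 → 2
Sat 08:00 start RM7 → 3
Sat 08:30 end RM6 → 2
Sat 11:00 end RM5 → 1
Sat 12:00 end RM7 → 0
Sat 12:00 start RM9 → 1
Sat 14:00 start RM8 → 2
Sat 14:30 end RM9 → 1
Sat 15:30 end RM8 → 0
Peak is 3, at Sat 08:00 (RM5, RM6, RM7).

3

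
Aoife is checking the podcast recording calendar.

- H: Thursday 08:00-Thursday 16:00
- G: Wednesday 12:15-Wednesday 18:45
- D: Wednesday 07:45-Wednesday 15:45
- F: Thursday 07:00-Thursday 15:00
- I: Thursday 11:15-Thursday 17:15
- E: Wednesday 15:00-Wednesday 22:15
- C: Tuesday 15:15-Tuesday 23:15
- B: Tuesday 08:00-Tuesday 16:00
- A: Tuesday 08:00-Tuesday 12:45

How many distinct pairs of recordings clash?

Sorted by start: A, B, C, D, G, E, F, H, I.
B starts before A ends → A and B overlap.
C starts after A ends, so A has no further overlaps.
C starts before B ends → B and C overlap.
D starts after B ends, so B has no further overlaps.
D starts after C ends, so C has no further overlaps.
G starts before D ends → D and G overlap.
E starts before D ends → D and E overlap.
F starts after D ends, so D has no further overlaps.
E starts before G ends → G and E overlap.
F starts after G ends, so G has no further overlaps.
F starts after E ends, so E has no further overlaps.
H starts before F ends → F and H overlap.
I starts before F ends → F and I overlap.
I starts before H ends → H and I overlap.
Overlapping pairs: A & B, B & C, D & E, D & G, E & G, F & H, F & I, H & I — 8 in total.

8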